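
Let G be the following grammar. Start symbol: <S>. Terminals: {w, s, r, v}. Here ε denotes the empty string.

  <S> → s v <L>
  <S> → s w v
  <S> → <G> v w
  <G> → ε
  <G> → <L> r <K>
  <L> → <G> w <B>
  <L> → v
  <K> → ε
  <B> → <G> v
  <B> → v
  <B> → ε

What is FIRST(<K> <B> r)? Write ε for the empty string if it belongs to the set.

FIRST(<K>) = {ε}
FIRST(<S>) = {s, v, w}  (via <G> v w)
FIRST(<G>) = {ε, v, w}  (via <L> r <K>)
FIRST(<L>) = {v, w}  (via <G> w <B>)
FIRST(<B>) = {ε, v, w}  (via <G> v)
FIRST(<K> <B> r): take FIRST of each symbol in turn, carrying on past any symbol whose FIRST contains ε; result {r, v, w}.

{r, v, w}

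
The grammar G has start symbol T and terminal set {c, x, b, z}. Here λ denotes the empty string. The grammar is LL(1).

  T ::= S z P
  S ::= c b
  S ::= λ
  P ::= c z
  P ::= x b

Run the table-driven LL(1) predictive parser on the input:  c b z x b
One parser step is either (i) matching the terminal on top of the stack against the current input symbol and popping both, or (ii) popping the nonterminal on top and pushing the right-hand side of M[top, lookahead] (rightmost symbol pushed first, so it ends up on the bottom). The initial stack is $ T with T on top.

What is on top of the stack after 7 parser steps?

b

     Stack      Input        Action
  1  $ T        c b z x b $  expand T ::= S z P
  2  $ P z S    c b z x b $  expand S ::= c b
  3  $ P z b c  c b z x b $  match c
  4  $ P z b    b z x b $    match b
  5  $ P z      z x b $      match z
  6  $ P        x b $        expand P ::= x b
  7  $ b x      x b $        match x
Stack after step 7: $ b (top = b).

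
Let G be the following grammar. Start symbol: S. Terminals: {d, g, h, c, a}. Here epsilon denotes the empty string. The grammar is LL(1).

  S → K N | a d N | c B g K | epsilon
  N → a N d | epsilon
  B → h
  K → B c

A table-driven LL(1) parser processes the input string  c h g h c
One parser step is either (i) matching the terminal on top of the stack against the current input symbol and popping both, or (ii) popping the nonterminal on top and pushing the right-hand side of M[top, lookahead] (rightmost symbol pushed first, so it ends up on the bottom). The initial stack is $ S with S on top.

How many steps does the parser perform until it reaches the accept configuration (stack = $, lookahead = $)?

9

     Stack      Input        Action
  1  $ S        c h g h c $  expand S → c B g K
  2  $ K g B c  c h g h c $  match c
  3  $ K g B    h g h c $    expand B → h
  4  $ K g h    h g h c $    match h
  5  $ K g      g h c $      match g
  6  $ K        h c $        expand K → B c
  7  $ c B      h c $        expand B → h
  8  $ c h      h c $        match h
  9  $ c        c $          match c
Accept reached after 9 steps.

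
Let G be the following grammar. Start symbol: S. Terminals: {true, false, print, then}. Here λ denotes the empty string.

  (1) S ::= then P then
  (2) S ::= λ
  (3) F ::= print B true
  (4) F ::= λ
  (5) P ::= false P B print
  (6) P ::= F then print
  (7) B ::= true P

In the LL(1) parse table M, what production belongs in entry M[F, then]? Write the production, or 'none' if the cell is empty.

F ::= λ

FIRST(S): from S::=then P then we get {then}; from S::=λ we get {λ}. So FIRST(S) = {λ, then}.
FIRST(F): from F::=print B true we get {print}; from F::=λ we get {λ}. So FIRST(F) = {λ, print}.
FIRST(B): from B::=true P we get {true}. So FIRST(B) = {true}.
FIRST(P): from P::=false P B print we get {false}; from P::=F then print we get {print, then}. So FIRST(P) = {false, print, then}.
FOLLOW(S) includes $ since S is the start symbol.
FOLLOW(F): in P::=F then print, F is followed by then print with FIRST {then}. Thus FOLLOW(F) = {then}.
For F ::= print B true: FIRST(print B true) = {print}, so it goes in M[F, t] for t ∈ {print}.
For F ::= λ: FIRST(λ) = {λ}, so it goes in M[F, t] for t ∈ {}; since λ ∈ FIRST, also for every t ∈ FOLLOW(F) = {then}.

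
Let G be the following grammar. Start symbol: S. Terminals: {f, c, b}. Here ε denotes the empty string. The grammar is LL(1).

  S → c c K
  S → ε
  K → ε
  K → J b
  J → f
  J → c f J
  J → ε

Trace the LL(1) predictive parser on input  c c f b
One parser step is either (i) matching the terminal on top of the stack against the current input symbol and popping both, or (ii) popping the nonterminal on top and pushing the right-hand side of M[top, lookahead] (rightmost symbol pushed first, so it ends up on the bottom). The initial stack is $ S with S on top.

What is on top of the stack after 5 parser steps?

f

step 1: stack=$ S  input=c c f b $  — expand S → c c K
step 2: stack=$ K c c  input=c c f b $  — match c
step 3: stack=$ K c  input=c f b $  — match c
step 4: stack=$ K  input=f b $  — expand K → J b
step 5: stack=$ b J  input=f b $  — expand J → f
Stack after step 5: $ b f (top = f).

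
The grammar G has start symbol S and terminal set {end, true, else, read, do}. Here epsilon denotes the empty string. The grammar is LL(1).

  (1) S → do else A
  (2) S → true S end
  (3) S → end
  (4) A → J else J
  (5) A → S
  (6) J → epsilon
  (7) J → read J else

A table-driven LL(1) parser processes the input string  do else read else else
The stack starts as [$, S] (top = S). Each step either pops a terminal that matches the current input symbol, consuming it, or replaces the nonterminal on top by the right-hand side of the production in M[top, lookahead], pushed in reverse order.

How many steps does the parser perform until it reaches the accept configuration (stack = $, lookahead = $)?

      Stack                 Input                     Action
   1  $ S                   do else read else else $  expand S → do else A
   2  $ A else do           do else read else else $  match do
   3  $ A else              else read else else $     match else
   4  $ A                   read else else $          expand A → J else J
   5  $ J else J            read else else $          expand J → read J else
   6  $ J else else J read  read else else $          match read
   7  $ J else else J       else else $               expand J → epsilon
   8  $ J else else         else else $               match else
   9  $ J else              else $                    match else
  10  $ J                   $                         expand J → epsilon
Accept reached after 10 steps.

10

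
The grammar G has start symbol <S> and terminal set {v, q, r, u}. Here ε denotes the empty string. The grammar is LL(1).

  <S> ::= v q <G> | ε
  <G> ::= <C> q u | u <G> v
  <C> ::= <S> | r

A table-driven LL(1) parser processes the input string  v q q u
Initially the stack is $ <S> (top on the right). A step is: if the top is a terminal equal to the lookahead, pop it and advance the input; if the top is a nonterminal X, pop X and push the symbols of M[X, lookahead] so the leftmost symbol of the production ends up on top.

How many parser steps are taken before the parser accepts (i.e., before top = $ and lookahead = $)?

     Stack      Input      Action
  1  $ <S>      v q q u $  expand <S> ::= v q <G>
  2  $ <G> q v  v q q u $  match v
  3  $ <G> q    q q u $    match q
  4  $ <G>      q u $      expand <G> ::= <C> q u
  5  $ u q <C>  q u $      expand <C> ::= <S>
  6  $ u q <S>  q u $      expand <S> ::= ε
  7  $ u q      q u $      match q
  8  $ u        u $        match u
Accept reached after 8 steps.

8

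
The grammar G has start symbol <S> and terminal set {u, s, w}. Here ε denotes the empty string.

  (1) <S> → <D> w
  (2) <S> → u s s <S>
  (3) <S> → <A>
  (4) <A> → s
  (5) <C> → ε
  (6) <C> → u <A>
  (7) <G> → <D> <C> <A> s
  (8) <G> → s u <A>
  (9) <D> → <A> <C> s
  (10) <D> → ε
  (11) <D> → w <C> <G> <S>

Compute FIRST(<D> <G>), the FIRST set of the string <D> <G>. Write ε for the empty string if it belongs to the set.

FIRST(<A>): from <A>→s we get {s}. So FIRST(<A>) = {s}.
FIRST(<C>): from <C>→ε we get {ε}; from <C>→u <A> we get {u}. So FIRST(<C>) = {ε, u}.
FIRST(<D>): from <D>→<A> <C> s we get {s}; from <D>→ε we get {ε}; from <D>→w <C> <G> <S> we get {w}. So FIRST(<D>) = {ε, s, w}.
FIRST(<S>): from <S>→<D> w we get {s, w}; from <S>→u s s <S> we get {u}; from <S>→<A> we get {s}. So FIRST(<S>) = {s, u, w}.
FIRST(<G>): from <G>→<D> <C> <A> s we get {s, u, w}; from <G>→s u <A> we get {s}. So FIRST(<G>) = {s, u, w}.
FIRST(<D> <G>): take FIRST of each symbol in turn, carrying on past any symbol whose FIRST contains ε; result {s, u, w}.

{s, u, w}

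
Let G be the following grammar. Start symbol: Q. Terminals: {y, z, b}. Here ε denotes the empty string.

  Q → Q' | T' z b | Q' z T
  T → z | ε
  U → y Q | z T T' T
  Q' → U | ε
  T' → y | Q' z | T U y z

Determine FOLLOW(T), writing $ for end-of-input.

FIRST(T): from T→z we get {z}; from T→ε we get {ε}. So FIRST(T) = {ε, z}.
FIRST(U): from U→y Q we get {y}; from U→z T T' T we get {z}. So FIRST(U) = {y, z}.
FIRST(Q'): from Q'→U we get {y, z}; from Q'→ε we get {ε}. So FIRST(Q') = {ε, y, z}.
FIRST(T'): from T'→y we get {y}; from T'→Q' z we get {y, z}; from T'→T U y z we get {y, z}. So FIRST(T') = {y, z}.
FIRST(Q): from Q→Q' we get {ε, y, z}; from Q→T' z b we get {y, z}; from Q→Q' z T we get {y, z}. So FIRST(Q) = {ε, y, z}.
FOLLOW(Q) includes $ since Q is the start symbol.
FOLLOW(Q): in U→y Q, the suffix after Q is empty, so FOLLOW(Q) ⊇ FOLLOW(U) = {$, y, z}. Thus FOLLOW(Q) = {$, y, z}.
FOLLOW(Q'): in Q→Q', the suffix after Q' is empty, so FOLLOW(Q') ⊇ FOLLOW(Q) = {$, y, z}; in Q→Q' z T, Q' is followed by z T with FIRST {z}; in T'→Q' z, Q' is followed by z with FIRST {z}. Thus FOLLOW(Q') = {$, y, z}.
FOLLOW(U): in Q'→U, the suffix after U is empty, so FOLLOW(U) ⊇ FOLLOW(Q') = {$, y, z}; in T'→T U y z, U is followed by y z with FIRST {y}. Thus FOLLOW(U) = {$, y, z}.
FOLLOW(T): in Q→Q' z T, the suffix after T is empty, so FOLLOW(T) ⊇ FOLLOW(Q) = {$, y, z}; in U→z T T' T (occurrence 1), T is followed by T' T with FIRST {y, z}; in U→z T T' T (occurrence 2), the suffix after T is empty, so FOLLOW(T) ⊇ FOLLOW(U) = {$, y, z}; in T'→T U y z, T is followed by U y z with FIRST {y, z}. Thus FOLLOW(T) = {$, y, z}.
FOLLOW(T'): in Q→T' z b, T' is followed by z b with FIRST {z}; in U→z T T' T, T' is followed by T with FIRST {ε, z}; in U→z T T' T, the suffix after T' is nullable, so FOLLOW(T') ⊇ FOLLOW(U) = {$, y, z}. Thus FOLLOW(T') = {$, y, z}.

{$, y, z}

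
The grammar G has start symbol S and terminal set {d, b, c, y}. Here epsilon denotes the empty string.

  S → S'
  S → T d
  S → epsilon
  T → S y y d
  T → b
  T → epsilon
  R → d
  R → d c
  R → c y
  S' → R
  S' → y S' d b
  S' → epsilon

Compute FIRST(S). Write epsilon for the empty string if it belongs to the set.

{epsilon, b, c, d, y}

FIRST(R) = {c, d}
FIRST(S') = {epsilon, c, d, y}  (via R)
FIRST(S) = {epsilon, b, c, d, y}  (via S', T d)
FIRST(T) = {epsilon, b, c, d, y}  (via S y y d)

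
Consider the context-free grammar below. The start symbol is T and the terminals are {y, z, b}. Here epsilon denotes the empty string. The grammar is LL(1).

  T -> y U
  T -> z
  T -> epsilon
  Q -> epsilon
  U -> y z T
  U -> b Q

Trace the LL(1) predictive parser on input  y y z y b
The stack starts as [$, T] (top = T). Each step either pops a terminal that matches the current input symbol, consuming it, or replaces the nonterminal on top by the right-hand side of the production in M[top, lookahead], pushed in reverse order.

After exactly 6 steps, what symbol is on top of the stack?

y

     Stack    Input        Action
  1  $ T      y y z y b $  expand T -> y U
  2  $ U y    y y z y b $  match y
  3  $ U      y z y b $    expand U -> y z T
  4  $ T z y  y z y b $    match y
  5  $ T z    z y b $      match z
  6  $ T      y b $        expand T -> y U
Stack after step 6: $ U y (top = y).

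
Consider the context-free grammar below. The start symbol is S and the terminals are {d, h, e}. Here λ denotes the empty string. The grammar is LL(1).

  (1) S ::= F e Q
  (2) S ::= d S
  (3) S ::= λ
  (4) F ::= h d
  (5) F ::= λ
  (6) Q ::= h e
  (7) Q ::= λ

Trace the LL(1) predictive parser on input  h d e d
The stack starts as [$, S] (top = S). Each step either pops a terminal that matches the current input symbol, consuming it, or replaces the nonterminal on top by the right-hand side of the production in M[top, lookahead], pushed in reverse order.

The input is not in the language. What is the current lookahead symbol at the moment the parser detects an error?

     Stack      Input      Action
  1  $ S        h d e d $  expand S ::= F e Q
  2  $ Q e F    h d e d $  expand F ::= h d
  3  $ Q e d h  h d e d $  match h
  4  $ Q e d    d e d $    match d
  5  $ Q e      e d $      match e
  6  $ Q        d $        error: M[Q, d] is empty

d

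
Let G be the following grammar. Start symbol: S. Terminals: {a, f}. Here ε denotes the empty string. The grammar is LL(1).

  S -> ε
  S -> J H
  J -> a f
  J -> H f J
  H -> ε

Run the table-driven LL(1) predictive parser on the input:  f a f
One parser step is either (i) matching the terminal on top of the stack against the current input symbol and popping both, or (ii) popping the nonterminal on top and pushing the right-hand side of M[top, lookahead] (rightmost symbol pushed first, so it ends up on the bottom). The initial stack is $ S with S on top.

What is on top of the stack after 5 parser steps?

step 1: stack=$ S  input=f a f $  — expand S -> J H
step 2: stack=$ H J  input=f a f $  — expand J -> H f J
step 3: stack=$ H J f H  input=f a f $  — expand H -> ε
step 4: stack=$ H J f  input=f a f $  — match f
step 5: stack=$ H J  input=a f $  — expand J -> a f
Stack after step 5: $ H f a (top = a).

a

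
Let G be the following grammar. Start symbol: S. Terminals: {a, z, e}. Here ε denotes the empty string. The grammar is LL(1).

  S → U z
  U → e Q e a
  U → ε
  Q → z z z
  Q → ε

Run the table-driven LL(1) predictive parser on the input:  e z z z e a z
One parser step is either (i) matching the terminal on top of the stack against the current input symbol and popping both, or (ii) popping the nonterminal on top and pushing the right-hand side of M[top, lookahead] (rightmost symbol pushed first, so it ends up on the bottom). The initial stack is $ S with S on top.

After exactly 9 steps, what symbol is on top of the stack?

step 1: stack=$ S  input=e z z z e a z $  — expand S → U z
step 2: stack=$ z U  input=e z z z e a z $  — expand U → e Q e a
step 3: stack=$ z a e Q e  input=e z z z e a z $  — match e
step 4: stack=$ z a e Q  input=z z z e a z $  — expand Q → z z z
step 5: stack=$ z a e z z z  input=z z z e a z $  — match z
step 6: stack=$ z a e z z  input=z z e a z $  — match z
step 7: stack=$ z a e z  input=z e a z $  — match z
step 8: stack=$ z a e  input=e a z $  — match e
step 9: stack=$ z a  input=a z $  — match a
Stack after step 9: $ z (top = z).

z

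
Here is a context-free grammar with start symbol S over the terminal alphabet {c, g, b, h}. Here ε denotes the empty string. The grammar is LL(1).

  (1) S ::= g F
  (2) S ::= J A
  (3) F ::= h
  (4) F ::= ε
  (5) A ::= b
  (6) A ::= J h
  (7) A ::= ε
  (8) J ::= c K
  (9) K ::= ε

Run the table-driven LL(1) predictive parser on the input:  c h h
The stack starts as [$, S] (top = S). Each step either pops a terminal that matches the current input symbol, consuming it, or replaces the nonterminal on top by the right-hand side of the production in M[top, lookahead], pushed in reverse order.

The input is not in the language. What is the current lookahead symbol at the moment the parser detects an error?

     Stack    Input    Action
  1  $ S      c h h $  expand S ::= J A
  2  $ A J    c h h $  expand J ::= c K
  3  $ A K c  c h h $  match c
  4  $ A K    h h $    expand K ::= ε
  5  $ A      h h $    error: M[A, h] is empty

h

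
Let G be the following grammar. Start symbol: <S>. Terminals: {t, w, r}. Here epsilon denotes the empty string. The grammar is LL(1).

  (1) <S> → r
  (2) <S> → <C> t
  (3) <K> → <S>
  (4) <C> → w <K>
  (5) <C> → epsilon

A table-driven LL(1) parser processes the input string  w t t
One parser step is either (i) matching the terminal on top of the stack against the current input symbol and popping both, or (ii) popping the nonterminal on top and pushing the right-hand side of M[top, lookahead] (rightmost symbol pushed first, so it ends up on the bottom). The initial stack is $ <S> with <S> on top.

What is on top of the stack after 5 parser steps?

<C>

step 1: stack=$ <S>  input=w t t $  — expand <S> → <C> t
step 2: stack=$ t <C>  input=w t t $  — expand <C> → w <K>
step 3: stack=$ t <K> w  input=w t t $  — match w
step 4: stack=$ t <K>  input=t t $  — expand <K> → <S>
step 5: stack=$ t <S>  input=t t $  — expand <S> → <C> t
Stack after step 5: $ t t <C> (top = <C>).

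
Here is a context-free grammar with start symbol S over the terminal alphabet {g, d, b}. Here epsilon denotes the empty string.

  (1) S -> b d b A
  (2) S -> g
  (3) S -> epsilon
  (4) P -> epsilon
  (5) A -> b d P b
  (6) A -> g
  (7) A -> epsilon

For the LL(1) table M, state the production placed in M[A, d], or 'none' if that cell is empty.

none

FIRST(S): from S->b d b A we get {b}; from S->g we get {g}; from S->epsilon we get {epsilon}. So FIRST(S) = {epsilon, b, g}.
FIRST(P): from P->epsilon we get {epsilon}. So FIRST(P) = {epsilon}.
FIRST(A): from A->b d P b we get {b}; from A->g we get {g}; from A->epsilon we get {epsilon}. So FIRST(A) = {epsilon, b, g}.
FOLLOW(S) includes $ since S is the start symbol.
FOLLOW(S): S appears on no right-hand side. Thus FOLLOW(S) = {$}.
FOLLOW(A): in S->b d b A, the suffix after A is empty, so FOLLOW(A) ⊇ FOLLOW(S) = {$}. Thus FOLLOW(A) = {$}.
For A -> b d P b: FIRST(b d P b) = {b}, so it goes in M[A, t] for t ∈ {b}.
For A -> g: FIRST(g) = {g}, so it goes in M[A, t] for t ∈ {g}.
For A -> epsilon: FIRST(epsilon) = {epsilon}, so it goes in M[A, t] for t ∈ {}; since epsilon ∈ FIRST, also for every t ∈ FOLLOW(A) = {$}.
None of these place a production in M[A, d].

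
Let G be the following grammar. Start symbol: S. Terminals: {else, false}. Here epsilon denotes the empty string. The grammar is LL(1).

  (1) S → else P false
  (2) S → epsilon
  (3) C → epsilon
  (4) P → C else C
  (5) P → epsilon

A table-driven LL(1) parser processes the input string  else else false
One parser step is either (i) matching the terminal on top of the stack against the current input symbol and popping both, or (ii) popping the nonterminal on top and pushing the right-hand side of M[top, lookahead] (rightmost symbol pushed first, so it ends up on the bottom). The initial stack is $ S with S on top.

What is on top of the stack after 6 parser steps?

false

step 1: stack=$ S  input=else else false $  — expand S → else P false
step 2: stack=$ false P else  input=else else false $  — match else
step 3: stack=$ false P  input=else false $  — expand P → C else C
step 4: stack=$ false C else C  input=else false $  — expand C → epsilon
step 5: stack=$ false C else  input=else false $  — match else
step 6: stack=$ false C  input=false $  — expand C → epsilon
Stack after step 6: $ false (top = false).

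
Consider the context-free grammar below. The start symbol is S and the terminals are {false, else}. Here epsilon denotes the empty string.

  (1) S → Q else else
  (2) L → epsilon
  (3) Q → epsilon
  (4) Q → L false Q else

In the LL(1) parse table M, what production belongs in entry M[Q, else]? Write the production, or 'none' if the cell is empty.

Q → epsilon

FIRST(L) = {epsilon}
FIRST(Q) = {epsilon, false}  (via L false Q else)
FIRST(S) = {else, false}  (via Q else else)
FOLLOW(S) includes $ since S is the start symbol.
FOLLOW(Q): in S→Q else else, Q is followed by else else with FIRST {else}; in Q→L false Q else, Q is followed by else with FIRST {else}. Thus FOLLOW(Q) = {else}.
For Q → epsilon: FIRST(epsilon) = {epsilon}, so it goes in M[Q, t] for t ∈ {}; since epsilon ∈ FIRST, also for every t ∈ FOLLOW(Q) = {else}.
For Q → L false Q else: FIRST(L false Q else) = {false}, so it goes in M[Q, t] for t ∈ {false}.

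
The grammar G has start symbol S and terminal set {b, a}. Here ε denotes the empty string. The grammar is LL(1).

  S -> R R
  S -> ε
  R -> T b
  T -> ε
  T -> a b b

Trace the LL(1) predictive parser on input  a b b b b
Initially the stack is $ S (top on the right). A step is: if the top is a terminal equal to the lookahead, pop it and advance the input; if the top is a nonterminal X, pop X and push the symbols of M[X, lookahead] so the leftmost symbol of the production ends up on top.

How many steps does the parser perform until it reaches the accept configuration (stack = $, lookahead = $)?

10

      Stack        Input        Action
   1  $ S          a b b b b $  expand S -> R R
   2  $ R R        a b b b b $  expand R -> T b
   3  $ R b T      a b b b b $  expand T -> a b b
   4  $ R b b b a  a b b b b $  match a
   5  $ R b b b    b b b b $    match b
   6  $ R b b      b b b $      match b
   7  $ R b        b b $        match b
   8  $ R          b $          expand R -> T b
   9  $ b T        b $          expand T -> ε
  10  $ b          b $          match b
Accept reached after 10 steps.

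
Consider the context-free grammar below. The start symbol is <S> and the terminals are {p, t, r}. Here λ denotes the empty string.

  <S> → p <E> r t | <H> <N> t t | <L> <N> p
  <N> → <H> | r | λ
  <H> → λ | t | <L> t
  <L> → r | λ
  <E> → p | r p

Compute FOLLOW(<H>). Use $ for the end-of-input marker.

{p, r, t}

FIRST(<L>) = {λ, r}
FIRST(<E>) = {p, r}
FIRST(<H>) = {λ, r, t}  (via <L> t)
FIRST(<N>) = {λ, r, t}  (via <H>)
FIRST(<S>) = {p, r, t}  (via <H> <N> t t, <L> <N> p)
FOLLOW(<S>) includes $ since <S> is the start symbol.
FOLLOW(<S>): <S> appears on no right-hand side. Thus FOLLOW(<S>) = {$}.
FOLLOW(<N>): in <S>→<H> <N> t t, <N> is followed by t t with FIRST {t}; in <S>→<L> <N> p, <N> is followed by p with FIRST {p}. Thus FOLLOW(<N>) = {p, t}.
FOLLOW(<H>): in <S>→<H> <N> t t, <H> is followed by <N> t t with FIRST {r, t}; in <N>→<H>, the suffix after <H> is empty, so FOLLOW(<H>) ⊇ FOLLOW(<N>) = {p, t}. Thus FOLLOW(<H>) = {p, r, t}.
FOLLOW(<L>): in <S>→<L> <N> p, <L> is followed by <N> p with FIRST {p, r, t}; in <H>→<L> t, <L> is followed by t with FIRST {t}. Thus FOLLOW(<L>) = {p, r, t}.
FOLLOW(<E>): in <S>→p <E> r t, <E> is followed by r t with FIRST {r}. Thus FOLLOW(<E>) = {r}.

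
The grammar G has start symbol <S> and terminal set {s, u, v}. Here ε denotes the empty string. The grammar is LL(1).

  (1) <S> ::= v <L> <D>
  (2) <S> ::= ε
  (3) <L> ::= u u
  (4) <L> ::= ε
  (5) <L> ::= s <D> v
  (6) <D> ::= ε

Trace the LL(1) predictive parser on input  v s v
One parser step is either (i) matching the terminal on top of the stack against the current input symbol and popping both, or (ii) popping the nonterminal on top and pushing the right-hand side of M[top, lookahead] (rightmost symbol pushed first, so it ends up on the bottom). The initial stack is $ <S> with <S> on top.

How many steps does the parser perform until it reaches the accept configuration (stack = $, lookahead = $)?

step 1: stack=$ <S>  input=v s v $  — expand <S> ::= v <L> <D>
step 2: stack=$ <D> <L> v  input=v s v $  — match v
step 3: stack=$ <D> <L>  input=s v $  — expand <L> ::= s <D> v
step 4: stack=$ <D> v <D> s  input=s v $  — match s
step 5: stack=$ <D> v <D>  input=v $  — expand <D> ::= ε
step 6: stack=$ <D> v  input=v $  — match v
step 7: stack=$ <D>  input=$  — expand <D> ::= ε
Accept reached after 7 steps.

7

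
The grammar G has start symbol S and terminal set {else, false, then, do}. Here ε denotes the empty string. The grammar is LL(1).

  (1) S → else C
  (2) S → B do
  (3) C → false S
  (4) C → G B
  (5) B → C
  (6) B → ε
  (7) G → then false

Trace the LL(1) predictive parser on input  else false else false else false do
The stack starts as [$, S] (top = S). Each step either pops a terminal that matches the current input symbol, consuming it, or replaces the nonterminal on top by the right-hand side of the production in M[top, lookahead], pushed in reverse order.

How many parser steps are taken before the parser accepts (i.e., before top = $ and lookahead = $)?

step 1: stack=$ S  input=else false else false else false do $  — expand S → else C
step 2: stack=$ C else  input=else false else false else false do $  — match else
step 3: stack=$ C  input=false else false else false do $  — expand C → false S
step 4: stack=$ S false  input=false else false else false do $  — match false
step 5: stack=$ S  input=else false else false do $  — expand S → else C
step 6: stack=$ C else  input=else false else false do $  — match else
step 7: stack=$ C  input=false else false do $  — expand C → false S
step 8: stack=$ S false  input=false else false do $  — match false
step 9: stack=$ S  input=else false do $  — expand S → else C
step 10: stack=$ C else  input=else false do $  — match else
step 11: stack=$ C  input=false do $  — expand C → false S
step 12: stack=$ S false  input=false do $  — match false
step 13: stack=$ S  input=do $  — expand S → B do
step 14: stack=$ do B  input=do $  — expand B → ε
step 15: stack=$ do  input=do $  — match do
Accept reached after 15 steps.

15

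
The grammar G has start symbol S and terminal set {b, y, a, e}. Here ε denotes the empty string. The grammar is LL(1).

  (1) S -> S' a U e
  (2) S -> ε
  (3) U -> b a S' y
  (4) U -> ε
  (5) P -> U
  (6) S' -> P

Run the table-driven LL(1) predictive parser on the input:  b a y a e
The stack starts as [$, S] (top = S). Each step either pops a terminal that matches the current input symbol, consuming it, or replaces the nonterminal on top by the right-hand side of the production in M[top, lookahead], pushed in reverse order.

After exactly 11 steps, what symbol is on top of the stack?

U

      Stack             Input        Action
   1  $ S               b a y a e $  expand S -> S' a U e
   2  $ e U a S'        b a y a e $  expand S' -> P
   3  $ e U a P         b a y a e $  expand P -> U
   4  $ e U a U         b a y a e $  expand U -> b a S' y
   5  $ e U a y S' a b  b a y a e $  match b
   6  $ e U a y S' a    a y a e $    match a
   7  $ e U a y S'      y a e $      expand S' -> P
   8  $ e U a y P       y a e $      expand P -> U
   9  $ e U a y U       y a e $      expand U -> ε
  10  $ e U a y         y a e $      match y
  11  $ e U a           a e $        match a
Stack after step 11: $ e U (top = U).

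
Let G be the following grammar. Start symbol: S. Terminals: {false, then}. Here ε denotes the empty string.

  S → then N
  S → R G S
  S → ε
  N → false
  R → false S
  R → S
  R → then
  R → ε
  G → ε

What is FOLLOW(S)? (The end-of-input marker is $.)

{$, false, then}

FIRST(N): from N→false we get {false}. So FIRST(N) = {false}.
FIRST(G): from G→ε we get {ε}. So FIRST(G) = {ε}.
FIRST(S): from S→then N we get {then}; from S→R G S we get {ε, false, then}; from S→ε we get {ε}. So FIRST(S) = {ε, false, then}.
FIRST(R): from R→false S we get {false}; from R→S we get {ε, false, then}; from R→then we get {then}; from R→ε we get {ε}. So FIRST(R) = {ε, false, then}.
FOLLOW(S) includes $ since S is the start symbol.
FOLLOW(S): in S→R G S, the suffix after S is empty (adds nothing new); in R→false S, the suffix after S is empty, so FOLLOW(S) ⊇ FOLLOW(R) = {$, false, then}; in R→S, the suffix after S is empty, so FOLLOW(S) ⊇ FOLLOW(R) = {$, false, then}. Thus FOLLOW(S) = {$, false, then}.
FOLLOW(N): in S→then N, the suffix after N is empty, so FOLLOW(N) ⊇ FOLLOW(S) = {$, false, then}. Thus FOLLOW(N) = {$, false, then}.
FOLLOW(R): in S→R G S, R is followed by G S with FIRST {ε, false, then}; in S→R G S, the suffix after R is nullable, so FOLLOW(R) ⊇ FOLLOW(S) = {$, false, then}. Thus FOLLOW(R) = {$, false, then}.
FOLLOW(G): in S→R G S, G is followed by S with FIRST {ε, false, then}; in S→R G S, the suffix after G is nullable, so FOLLOW(G) ⊇ FOLLOW(S) = {$, false, then}. Thus FOLLOW(G) = {$, false, then}.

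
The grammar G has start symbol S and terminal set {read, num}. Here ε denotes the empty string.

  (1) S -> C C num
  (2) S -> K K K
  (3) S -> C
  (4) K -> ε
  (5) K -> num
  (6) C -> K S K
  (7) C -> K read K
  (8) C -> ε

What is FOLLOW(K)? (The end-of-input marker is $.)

FIRST(K) = {ε, num}
FIRST(S) = {ε, num, read}  (via C C num, K K K, C)
FIRST(C) = {ε, num, read}  (via K S K, K read K)
FOLLOW(S) includes $ since S is the start symbol.
FOLLOW(S): in C->K S K, S is followed by K with FIRST {ε, num}; in C->K S K, the suffix after S is nullable, so FOLLOW(S) ⊇ FOLLOW(C) = {$, num, read}. Thus FOLLOW(S) = {$, num, read}.
FOLLOW(C): in S->C C num (occurrence 1), C is followed by C num with FIRST {num, read}; in S->C C num (occurrence 2), C is followed by num with FIRST {num}; in S->C, the suffix after C is empty, so FOLLOW(C) ⊇ FOLLOW(S) = {$, num, read}. Thus FOLLOW(C) = {$, num, read}.
FOLLOW(K): in S->K K K (occurrence 1), K is followed by K K with FIRST {ε, num}; in S->K K K (occurrence 1), the suffix after K is nullable, so FOLLOW(K) ⊇ FOLLOW(S) = {$, num, read}; in S->K K K (occurrence 2), K is followed by K with FIRST {ε, num}; in S->K K K (occurrence 2), the suffix after K is nullable, so FOLLOW(K) ⊇ FOLLOW(S) = {$, num, read}; in S->K K K (occurrence 3), the suffix after K is empty, so FOLLOW(K) ⊇ FOLLOW(S) = {$, num, read}; in C->K S K (occurrence 1), K is followed by S K with FIRST {ε, num, read}; in C->K S K (occurrence 1), the suffix after K is nullable, so FOLLOW(K) ⊇ FOLLOW(C) = {$, num, read}; in C->K S K (occurrence 2), the suffix after K is empty, so FOLLOW(K) ⊇ FOLLOW(C) = {$, num, read}; in C->K read K (occurrence 1), K is followed by read K with FIRST {read}; in C->K read K (occurrence 2), the suffix after K is empty, so FOLLOW(K) ⊇ FOLLOW(C) = {$, num, read}. Thus FOLLOW(K) = {$, num, read}.

{$, num, read}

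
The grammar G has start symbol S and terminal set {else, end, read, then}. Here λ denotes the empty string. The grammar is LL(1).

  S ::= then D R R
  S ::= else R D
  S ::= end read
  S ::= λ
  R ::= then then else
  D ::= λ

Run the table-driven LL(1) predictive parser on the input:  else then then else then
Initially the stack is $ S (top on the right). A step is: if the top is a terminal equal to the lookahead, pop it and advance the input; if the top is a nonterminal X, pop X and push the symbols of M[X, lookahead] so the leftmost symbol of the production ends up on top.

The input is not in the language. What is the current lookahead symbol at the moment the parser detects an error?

     Stack               Input                       Action
  1  $ S                 else then then else then $  expand S ::= else R D
  2  $ D R else          else then then else then $  match else
  3  $ D R               then then else then $       expand R ::= then then else
  4  $ D else then then  then then else then $       match then
  5  $ D else then       then else then $            match then
  6  $ D else            else then $                 match else
  7  $ D                 then $                      expand D ::= λ
  8  $                   then $                      error: stack empty but input remains

then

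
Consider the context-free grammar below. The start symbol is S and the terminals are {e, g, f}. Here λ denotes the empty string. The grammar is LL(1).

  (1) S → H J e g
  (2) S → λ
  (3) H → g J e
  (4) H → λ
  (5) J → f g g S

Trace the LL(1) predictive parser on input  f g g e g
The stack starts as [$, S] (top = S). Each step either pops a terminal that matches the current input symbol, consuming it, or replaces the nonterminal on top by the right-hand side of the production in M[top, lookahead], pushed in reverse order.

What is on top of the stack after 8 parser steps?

     Stack          Input        Action
  1  $ S            f g g e g $  expand S → H J e g
  2  $ g e J H      f g g e g $  expand H → λ
  3  $ g e J        f g g e g $  expand J → f g g S
  4  $ g e S g g f  f g g e g $  match f
  5  $ g e S g g    g g e g $    match g
  6  $ g e S g      g e g $      match g
  7  $ g e S        e g $        expand S → λ
  8  $ g e          e g $        match e
Stack after step 8: $ g (top = g).

g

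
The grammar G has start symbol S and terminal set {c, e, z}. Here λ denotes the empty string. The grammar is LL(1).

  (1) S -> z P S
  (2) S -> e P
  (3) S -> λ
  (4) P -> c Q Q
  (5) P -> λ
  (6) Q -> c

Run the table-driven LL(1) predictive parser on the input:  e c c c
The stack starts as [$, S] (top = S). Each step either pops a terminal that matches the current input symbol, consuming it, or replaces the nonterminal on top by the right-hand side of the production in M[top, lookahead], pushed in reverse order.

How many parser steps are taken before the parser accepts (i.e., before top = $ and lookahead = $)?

step 1: stack=$ S  input=e c c c $  — expand S -> e P
step 2: stack=$ P e  input=e c c c $  — match e
step 3: stack=$ P  input=c c c $  — expand P -> c Q Q
step 4: stack=$ Q Q c  input=c c c $  — match c
step 5: stack=$ Q Q  input=c c $  — expand Q -> c
step 6: stack=$ Q c  input=c c $  — match c
step 7: stack=$ Q  input=c $  — expand Q -> c
step 8: stack=$ c  input=c $  — match c
Accept reached after 8 steps.

8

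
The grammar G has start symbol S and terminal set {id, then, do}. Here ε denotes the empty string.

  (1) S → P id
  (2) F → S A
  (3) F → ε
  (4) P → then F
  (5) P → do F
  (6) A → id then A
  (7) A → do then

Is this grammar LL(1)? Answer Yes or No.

Yes

FIRST(S) = {do, then}
FIRST(F) = {ε, do, then}
FIRST(P) = {do, then}
FIRST(A) = {do, id}
FOLLOW(S) = {$, do, id}
FOLLOW(F) = {id}
FOLLOW(P) = {id}
FOLLOW(A) = {id}
Each cell of M receives at most one production.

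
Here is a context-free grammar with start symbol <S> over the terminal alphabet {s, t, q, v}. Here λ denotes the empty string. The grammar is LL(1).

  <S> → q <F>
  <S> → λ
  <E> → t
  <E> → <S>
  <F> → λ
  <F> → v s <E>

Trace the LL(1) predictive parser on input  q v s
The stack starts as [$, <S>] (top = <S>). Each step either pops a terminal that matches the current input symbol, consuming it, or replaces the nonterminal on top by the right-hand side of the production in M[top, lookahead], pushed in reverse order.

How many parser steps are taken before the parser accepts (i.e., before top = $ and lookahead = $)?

     Stack      Input    Action
  1  $ <S>      q v s $  expand <S> → q <F>
  2  $ <F> q    q v s $  match q
  3  $ <F>      v s $    expand <F> → v s <E>
  4  $ <E> s v  v s $    match v
  5  $ <E> s    s $      match s
  6  $ <E>      $        expand <E> → <S>
  7  $ <S>      $        expand <S> → λ
Accept reached after 7 steps.

7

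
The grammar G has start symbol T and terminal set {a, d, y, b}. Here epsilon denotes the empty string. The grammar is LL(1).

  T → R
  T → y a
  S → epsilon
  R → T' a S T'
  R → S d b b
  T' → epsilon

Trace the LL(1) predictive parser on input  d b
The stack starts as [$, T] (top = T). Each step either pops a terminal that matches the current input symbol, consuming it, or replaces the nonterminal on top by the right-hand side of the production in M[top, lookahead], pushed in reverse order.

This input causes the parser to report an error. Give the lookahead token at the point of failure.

     Stack      Input  Action
  1  $ T        d b $  expand T → R
  2  $ R        d b $  expand R → S d b b
  3  $ b b d S  d b $  expand S → epsilon
  4  $ b b d    d b $  match d
  5  $ b b      b $    match b
  6  $ b        $      error: top is terminal b but lookahead is $

$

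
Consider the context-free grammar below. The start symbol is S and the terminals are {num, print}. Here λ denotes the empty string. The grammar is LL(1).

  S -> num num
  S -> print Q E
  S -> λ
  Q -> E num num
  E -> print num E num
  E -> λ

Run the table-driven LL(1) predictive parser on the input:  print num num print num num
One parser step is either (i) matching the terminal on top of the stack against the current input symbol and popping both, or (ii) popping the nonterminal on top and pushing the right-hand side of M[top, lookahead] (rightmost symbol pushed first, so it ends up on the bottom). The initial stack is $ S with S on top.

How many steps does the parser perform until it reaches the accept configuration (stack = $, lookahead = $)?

11

      Stack              Input                          Action
   1  $ S                print num num print num num $  expand S -> print Q E
   2  $ E Q print        print num num print num num $  match print
   3  $ E Q              num num print num num $        expand Q -> E num num
   4  $ E num num E      num num print num num $        expand E -> λ
   5  $ E num num        num num print num num $        match num
   6  $ E num            num print num num $            match num
   7  $ E                print num num $                expand E -> print num E num
   8  $ num E num print  print num num $                match print
   9  $ num E num        num num $                      match num
  10  $ num E            num $                          expand E -> λ
  11  $ num              num $                          match num
Accept reached after 11 steps.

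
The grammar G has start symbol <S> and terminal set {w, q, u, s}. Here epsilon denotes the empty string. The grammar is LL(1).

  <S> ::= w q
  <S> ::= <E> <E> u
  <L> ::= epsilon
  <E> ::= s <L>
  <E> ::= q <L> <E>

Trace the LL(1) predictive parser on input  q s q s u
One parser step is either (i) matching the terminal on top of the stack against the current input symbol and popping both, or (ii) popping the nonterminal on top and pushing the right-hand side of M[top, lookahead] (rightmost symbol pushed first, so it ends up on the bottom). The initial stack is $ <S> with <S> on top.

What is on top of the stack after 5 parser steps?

     Stack              Input        Action
  1  $ <S>              q s q s u $  expand <S> ::= <E> <E> u
  2  $ u <E> <E>        q s q s u $  expand <E> ::= q <L> <E>
  3  $ u <E> <E> <L> q  q s q s u $  match q
  4  $ u <E> <E> <L>    s q s u $    expand <L> ::= epsilon
  5  $ u <E> <E>        s q s u $    expand <E> ::= s <L>
Stack after step 5: $ u <E> <L> s (top = s).

s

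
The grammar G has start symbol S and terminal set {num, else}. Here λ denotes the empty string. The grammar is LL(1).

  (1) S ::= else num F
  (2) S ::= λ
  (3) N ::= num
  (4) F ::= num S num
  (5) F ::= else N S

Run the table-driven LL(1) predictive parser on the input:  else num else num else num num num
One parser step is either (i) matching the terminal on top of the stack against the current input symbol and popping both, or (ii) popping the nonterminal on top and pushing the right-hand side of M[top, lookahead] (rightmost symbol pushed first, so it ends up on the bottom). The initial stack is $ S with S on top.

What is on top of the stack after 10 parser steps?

F

step 1: stack=$ S  input=else num else num else num num num $  — expand S ::= else num F
step 2: stack=$ F num else  input=else num else num else num num num $  — match else
step 3: stack=$ F num  input=num else num else num num num $  — match num
step 4: stack=$ F  input=else num else num num num $  — expand F ::= else N S
step 5: stack=$ S N else  input=else num else num num num $  — match else
step 6: stack=$ S N  input=num else num num num $  — expand N ::= num
step 7: stack=$ S num  input=num else num num num $  — match num
step 8: stack=$ S  input=else num num num $  — expand S ::= else num F
step 9: stack=$ F num else  input=else num num num $  — match else
step 10: stack=$ F num  input=num num num $  — match num
Stack after step 10: $ F (top = F).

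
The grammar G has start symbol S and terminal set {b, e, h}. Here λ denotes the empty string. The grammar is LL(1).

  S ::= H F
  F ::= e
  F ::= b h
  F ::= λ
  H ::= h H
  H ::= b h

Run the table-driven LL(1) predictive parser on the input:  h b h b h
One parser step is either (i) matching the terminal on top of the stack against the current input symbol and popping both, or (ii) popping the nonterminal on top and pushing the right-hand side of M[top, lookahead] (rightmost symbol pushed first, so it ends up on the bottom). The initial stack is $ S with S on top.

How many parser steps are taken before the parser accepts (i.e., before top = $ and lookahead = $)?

9

     Stack    Input        Action
  1  $ S      h b h b h $  expand S ::= H F
  2  $ F H    h b h b h $  expand H ::= h H
  3  $ F H h  h b h b h $  match h
  4  $ F H    b h b h $    expand H ::= b h
  5  $ F h b  b h b h $    match b
  6  $ F h    h b h $      match h
  7  $ F      b h $        expand F ::= b h
  8  $ h b    b h $        match b
  9  $ h      h $          match h
Accept reached after 9 steps.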